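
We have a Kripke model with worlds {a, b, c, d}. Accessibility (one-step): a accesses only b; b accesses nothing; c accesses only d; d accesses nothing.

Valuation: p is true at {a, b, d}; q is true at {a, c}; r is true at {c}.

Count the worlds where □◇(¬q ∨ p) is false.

a: successors {b}; ◇(¬q ∨ p) there: b:F. ✗
b: no successors, so □◇(¬q ∨ p) holds vacuously. ✓
c: successors {d}; ◇(¬q ∨ p) there: d:F. ✗
d: no successors, so □◇(¬q ∨ p) holds vacuously. ✓
Satisfying worlds: {b, d}.
So □◇(¬q ∨ p) fails at the other 2 worlds.

2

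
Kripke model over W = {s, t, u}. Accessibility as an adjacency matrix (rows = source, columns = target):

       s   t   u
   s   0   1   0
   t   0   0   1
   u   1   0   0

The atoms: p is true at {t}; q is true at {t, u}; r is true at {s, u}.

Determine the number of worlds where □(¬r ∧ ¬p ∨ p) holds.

1

s: successors {t}; ¬r ∧ ¬p ∨ p there: t:T. ✓
t: successors {u}; ¬r ∧ ¬p ∨ p there: u:F. ✗
u: successors {s}; ¬r ∧ ¬p ∨ p there: s:F. ✗
Satisfying worlds: {s}.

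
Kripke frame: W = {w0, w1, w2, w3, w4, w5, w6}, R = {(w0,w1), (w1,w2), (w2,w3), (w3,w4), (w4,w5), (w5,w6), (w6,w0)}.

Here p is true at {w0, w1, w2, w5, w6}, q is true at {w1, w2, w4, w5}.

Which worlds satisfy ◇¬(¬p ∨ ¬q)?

{w0, w1, w4}

w0: successors {w1}; ¬(¬p ∨ ¬q) there: w1:T. ✓
w1: successors {w2}; ¬(¬p ∨ ¬q) there: w2:T. ✓
w2: successors {w3}; ¬(¬p ∨ ¬q) there: w3:F. ✗
w3: successors {w4}; ¬(¬p ∨ ¬q) there: w4:F. ✗
w4: successors {w5}; ¬(¬p ∨ ¬q) there: w5:T. ✓
w5: successors {w6}; ¬(¬p ∨ ¬q) there: w6:F. ✗
w6: successors {w0}; ¬(¬p ∨ ¬q) there: w0:F. ✗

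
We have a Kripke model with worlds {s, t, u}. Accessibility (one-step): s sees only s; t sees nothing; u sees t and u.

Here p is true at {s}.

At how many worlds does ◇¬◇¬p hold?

2

s: successors {s}; ¬◇¬p there: s:T. ✓
t: no successors, so ◇¬◇¬p fails. ✗
u: successors {t, u}; ¬◇¬p there: t:T, u:F. ✓
Satisfying worlds: {s, u}.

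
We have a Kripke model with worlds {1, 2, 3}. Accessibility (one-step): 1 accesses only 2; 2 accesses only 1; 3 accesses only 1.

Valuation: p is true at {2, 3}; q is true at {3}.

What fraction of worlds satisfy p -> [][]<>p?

1: p is F, [][]<>p is T. ✓
2: p is T, [][]<>p is F. ✗
3: p is T, [][]<>p is F. ✗
That's 1 of 3 worlds, so 1/3.

1/3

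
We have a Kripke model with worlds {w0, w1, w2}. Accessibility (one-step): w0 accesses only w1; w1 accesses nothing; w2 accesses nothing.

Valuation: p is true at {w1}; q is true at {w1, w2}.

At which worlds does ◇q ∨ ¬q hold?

{w0}

w0: ◇q is T, ¬q is T. ✓
w1: ◇q is F, ¬q is F. ✗
w2: ◇q is F, ¬q is F. ✗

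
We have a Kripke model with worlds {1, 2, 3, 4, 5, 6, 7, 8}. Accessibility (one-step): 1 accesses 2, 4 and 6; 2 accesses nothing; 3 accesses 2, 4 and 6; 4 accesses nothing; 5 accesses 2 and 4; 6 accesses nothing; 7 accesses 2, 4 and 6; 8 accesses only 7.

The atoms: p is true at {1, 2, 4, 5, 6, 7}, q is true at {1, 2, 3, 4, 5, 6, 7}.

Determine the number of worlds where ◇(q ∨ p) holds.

1: successors {2, 4, 6}; q ∨ p there: 2:T, 4:T, 6:T. ✓
2: no successors, so ◇(q ∨ p) fails. ✗
3: successors {2, 4, 6}; q ∨ p there: 2:T, 4:T, 6:T. ✓
4: no successors, so ◇(q ∨ p) fails. ✗
5: successors {2, 4}; q ∨ p there: 2:T, 4:T. ✓
6: no successors, so ◇(q ∨ p) fails. ✗
7: successors {2, 4, 6}; q ∨ p there: 2:T, 4:T, 6:T. ✓
8: successors {7}; q ∨ p there: 7:T. ✓
Satisfying worlds: {1, 3, 5, 7, 8}.

5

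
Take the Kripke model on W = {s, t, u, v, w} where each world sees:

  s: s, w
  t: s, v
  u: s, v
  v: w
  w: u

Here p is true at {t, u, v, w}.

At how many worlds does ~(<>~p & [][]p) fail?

0

s: <>~p & [][]p is F. ✓
t: <>~p & [][]p is F. ✓
u: <>~p & [][]p is F. ✓
v: <>~p & [][]p is F. ✓
w: <>~p & [][]p is F. ✓
Satisfying worlds: {s, t, u, v, w}.
So ~(<>~p & [][]p) fails at the other 0 worlds.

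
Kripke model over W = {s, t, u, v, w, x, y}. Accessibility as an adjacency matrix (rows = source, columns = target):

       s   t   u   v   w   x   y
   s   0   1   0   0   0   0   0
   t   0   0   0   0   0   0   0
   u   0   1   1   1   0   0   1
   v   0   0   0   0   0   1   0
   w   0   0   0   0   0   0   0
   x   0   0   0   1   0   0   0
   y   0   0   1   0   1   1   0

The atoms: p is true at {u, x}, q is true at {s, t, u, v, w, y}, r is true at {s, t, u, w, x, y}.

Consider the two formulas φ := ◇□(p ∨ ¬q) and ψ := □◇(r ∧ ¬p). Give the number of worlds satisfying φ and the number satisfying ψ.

For ◇□(p ∨ ¬q):
s: successors {t}; □(p ∨ ¬q) there: t:T. ✓
t: no successors, so ◇□(p ∨ ¬q) fails. ✗
u: successors {t, u, v, y}; □(p ∨ ¬q) there: t:T, u:F, v:T, y:F. ✓
v: successors {x}; □(p ∨ ¬q) there: x:F. ✗
w: no successors, so ◇□(p ∨ ¬q) fails. ✗
x: successors {v}; □(p ∨ ¬q) there: v:T. ✓
y: successors {u, w, x}; □(p ∨ ¬q) there: u:F, w:T, x:F. ✓
— 4 worlds.
For □◇(r ∧ ¬p):
s: successors {t}; ◇(r ∧ ¬p) there: t:F. ✗
t: no successors, so □◇(r ∧ ¬p) holds vacuously. ✓
u: successors {t, u, v, y}; ◇(r ∧ ¬p) there: t:F, u:T, v:F, y:T. ✗
v: successors {x}; ◇(r ∧ ¬p) there: x:F. ✗
w: no successors, so □◇(r ∧ ¬p) holds vacuously. ✓
x: successors {v}; ◇(r ∧ ¬p) there: v:F. ✗
y: successors {u, w, x}; ◇(r ∧ ¬p) there: u:T, w:F, x:F. ✗
— 2 worlds.

4 and 2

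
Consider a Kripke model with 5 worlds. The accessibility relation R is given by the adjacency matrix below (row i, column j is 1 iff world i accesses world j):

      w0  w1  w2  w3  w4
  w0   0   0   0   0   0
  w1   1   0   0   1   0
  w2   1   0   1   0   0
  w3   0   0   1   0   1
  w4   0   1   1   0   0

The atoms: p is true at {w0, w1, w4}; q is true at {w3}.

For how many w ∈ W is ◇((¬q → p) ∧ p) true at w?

4

w0: no successors, so ◇((¬q → p) ∧ p) fails. ✗
w1: successors {w0, w3}; (¬q → p) ∧ p there: w0:T, w3:F. ✓
w2: successors {w0, w2}; (¬q → p) ∧ p there: w0:T, w2:F. ✓
w3: successors {w2, w4}; (¬q → p) ∧ p there: w2:F, w4:T. ✓
w4: successors {w1, w2}; (¬q → p) ∧ p there: w1:T, w2:F. ✓
Satisfying worlds: {w1, w2, w3, w4}.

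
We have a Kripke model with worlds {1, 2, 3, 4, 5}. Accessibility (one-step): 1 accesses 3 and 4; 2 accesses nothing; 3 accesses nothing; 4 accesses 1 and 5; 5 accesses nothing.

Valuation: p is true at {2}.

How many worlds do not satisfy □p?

2

1: successors {3, 4}; p there: 3:F, 4:F. ✗
2: no successors, so □p holds vacuously. ✓
3: no successors, so □p holds vacuously. ✓
4: successors {1, 5}; p there: 1:F, 5:F. ✗
5: no successors, so □p holds vacuously. ✓
Satisfying worlds: {2, 3, 5}.
So □p fails at the other 2 worlds.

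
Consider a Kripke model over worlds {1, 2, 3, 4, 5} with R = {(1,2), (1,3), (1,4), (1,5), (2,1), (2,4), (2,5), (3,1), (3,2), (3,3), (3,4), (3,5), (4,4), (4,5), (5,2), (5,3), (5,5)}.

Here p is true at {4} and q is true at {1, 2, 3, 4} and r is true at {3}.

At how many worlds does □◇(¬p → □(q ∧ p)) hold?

0

1: successors {2, 3, 4, 5}; ◇(¬p → □(q ∧ p)) there: 2:T, 3:T, 4:T, 5:F. ✗
2: successors {1, 4, 5}; ◇(¬p → □(q ∧ p)) there: 1:T, 4:T, 5:F. ✗
3: successors {1, 2, 3, 4, 5}; ◇(¬p → □(q ∧ p)) there: 1:T, 2:T, 3:T, 4:T, 5:F. ✗
4: successors {4, 5}; ◇(¬p → □(q ∧ p)) there: 4:T, 5:F. ✗
5: successors {2, 3, 5}; ◇(¬p → □(q ∧ p)) there: 2:T, 3:T, 5:F. ✗
Satisfying worlds: ∅.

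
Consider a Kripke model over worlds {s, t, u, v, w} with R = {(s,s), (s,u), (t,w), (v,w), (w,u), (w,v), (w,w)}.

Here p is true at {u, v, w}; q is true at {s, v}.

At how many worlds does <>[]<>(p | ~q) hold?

s: successors {s, u}; []<>(p | ~q) there: s:F, u:T. ✓
t: successors {w}; []<>(p | ~q) there: w:F. ✗
u: no successors, so <>[]<>(p | ~q) fails. ✗
v: successors {w}; []<>(p | ~q) there: w:F. ✗
w: successors {u, v, w}; []<>(p | ~q) there: u:T, v:T, w:F. ✓
Satisfying worlds: {s, w}.

2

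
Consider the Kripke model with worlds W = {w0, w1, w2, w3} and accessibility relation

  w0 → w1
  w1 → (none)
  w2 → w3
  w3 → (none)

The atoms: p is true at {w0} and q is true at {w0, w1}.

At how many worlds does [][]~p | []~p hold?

w0: [][]~p is T, []~p is T. ✓
w1: [][]~p is T, []~p is T. ✓
w2: [][]~p is T, []~p is T. ✓
w3: [][]~p is T, []~p is T. ✓
Satisfying worlds: {w0, w1, w2, w3}.

4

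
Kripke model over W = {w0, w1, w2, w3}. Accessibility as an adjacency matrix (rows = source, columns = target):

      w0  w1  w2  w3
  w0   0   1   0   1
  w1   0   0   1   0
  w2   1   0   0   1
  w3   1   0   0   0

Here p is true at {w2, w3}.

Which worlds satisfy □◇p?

{w1, w3}

w0: successors {w1, w3}; ◇p there: w1:T, w3:F. ✗
w1: successors {w2}; ◇p there: w2:T. ✓
w2: successors {w0, w3}; ◇p there: w0:T, w3:F. ✗
w3: successors {w0}; ◇p there: w0:T. ✓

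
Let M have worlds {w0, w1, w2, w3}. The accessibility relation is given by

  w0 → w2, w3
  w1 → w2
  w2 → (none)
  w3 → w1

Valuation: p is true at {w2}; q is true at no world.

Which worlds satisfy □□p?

w0: successors {w2, w3}; □p there: w2:T, w3:F. ✗
w1: successors {w2}; □p there: w2:T. ✓
w2: no successors, so □□p holds vacuously. ✓
w3: successors {w1}; □p there: w1:T. ✓

{w1, w2, w3}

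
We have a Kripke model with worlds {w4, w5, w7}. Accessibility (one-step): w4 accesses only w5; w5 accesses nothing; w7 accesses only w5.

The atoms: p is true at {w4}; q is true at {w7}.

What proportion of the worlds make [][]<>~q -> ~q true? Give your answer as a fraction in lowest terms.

2/3

w4: [][]<>~q is T, ~q is T. ✓
w5: [][]<>~q is T, ~q is T. ✓
w7: [][]<>~q is T, ~q is F. ✗
That's 2 of 3 worlds, so 2/3.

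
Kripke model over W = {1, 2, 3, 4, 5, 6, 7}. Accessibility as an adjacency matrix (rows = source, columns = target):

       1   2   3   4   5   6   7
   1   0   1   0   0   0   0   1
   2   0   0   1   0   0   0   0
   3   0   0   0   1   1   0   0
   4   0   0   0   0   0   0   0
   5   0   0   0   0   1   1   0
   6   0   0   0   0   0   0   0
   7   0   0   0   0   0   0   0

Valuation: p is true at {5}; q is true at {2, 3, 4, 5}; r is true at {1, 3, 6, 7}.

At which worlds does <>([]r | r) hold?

{1, 2, 3, 5}

1: successors {2, 7}; []r | r there: 2:T, 7:T. ✓
2: successors {3}; []r | r there: 3:T. ✓
3: successors {4, 5}; []r | r there: 4:T, 5:F. ✓
4: no successors, so <>([]r | r) fails. ✗
5: successors {5, 6}; []r | r there: 5:F, 6:T. ✓
6: no successors, so <>([]r | r) fails. ✗
7: no successors, so <>([]r | r) fails. ✗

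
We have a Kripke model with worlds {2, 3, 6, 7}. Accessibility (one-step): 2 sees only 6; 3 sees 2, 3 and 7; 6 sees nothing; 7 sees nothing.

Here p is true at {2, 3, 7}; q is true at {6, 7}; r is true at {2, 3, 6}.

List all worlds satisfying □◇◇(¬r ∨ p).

{6, 7}

2: successors {6}; ◇◇(¬r ∨ p) there: 6:F. ✗
3: successors {2, 3, 7}; ◇◇(¬r ∨ p) there: 2:F, 3:T, 7:F. ✗
6: no successors, so □◇◇(¬r ∨ p) holds vacuously. ✓
7: no successors, so □◇◇(¬r ∨ p) holds vacuously. ✓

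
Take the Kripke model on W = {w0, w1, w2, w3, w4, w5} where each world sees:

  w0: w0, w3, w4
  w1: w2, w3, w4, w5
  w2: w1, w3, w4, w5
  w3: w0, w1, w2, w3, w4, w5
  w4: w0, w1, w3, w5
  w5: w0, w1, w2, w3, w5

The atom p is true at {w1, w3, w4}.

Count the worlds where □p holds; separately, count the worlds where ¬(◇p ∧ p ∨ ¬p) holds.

0 and 0

For □p:
w0: successors {w0, w3, w4}; p there: w0:F, w3:T, w4:T. ✗
w1: successors {w2, w3, w4, w5}; p there: w2:F, w3:T, w4:T, w5:F. ✗
w2: successors {w1, w3, w4, w5}; p there: w1:T, w3:T, w4:T, w5:F. ✗
w3: successors {w0, w1, w2, w3, w4, w5}; p there: w0:F, w1:T, w2:F, w3:T, w4:T, w5:F. ✗
w4: successors {w0, w1, w3, w5}; p there: w0:F, w1:T, w3:T, w5:F. ✗
w5: successors {w0, w1, w2, w3, w5}; p there: w0:F, w1:T, w2:F, w3:T, w5:F. ✗
— 0 worlds.
For ¬(◇p ∧ p ∨ ¬p):
w0: ◇p ∧ p ∨ ¬p is T. ✗
w1: ◇p ∧ p ∨ ¬p is T. ✗
w2: ◇p ∧ p ∨ ¬p is T. ✗
w3: ◇p ∧ p ∨ ¬p is T. ✗
w4: ◇p ∧ p ∨ ¬p is T. ✗
w5: ◇p ∧ p ∨ ¬p is T. ✗
— 0 worlds.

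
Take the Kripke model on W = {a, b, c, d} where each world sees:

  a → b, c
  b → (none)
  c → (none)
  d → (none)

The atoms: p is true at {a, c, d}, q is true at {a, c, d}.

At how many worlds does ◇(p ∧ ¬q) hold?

0

a: successors {b, c}; p ∧ ¬q there: b:F, c:F. ✗
b: no successors, so ◇(p ∧ ¬q) fails. ✗
c: no successors, so ◇(p ∧ ¬q) fails. ✗
d: no successors, so ◇(p ∧ ¬q) fails. ✗
Satisfying worlds: ∅.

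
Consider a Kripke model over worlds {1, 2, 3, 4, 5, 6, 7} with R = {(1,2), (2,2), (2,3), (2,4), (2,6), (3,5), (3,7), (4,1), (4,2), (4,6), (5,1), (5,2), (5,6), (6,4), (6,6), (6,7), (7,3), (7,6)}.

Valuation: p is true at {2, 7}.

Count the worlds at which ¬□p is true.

6

1: □p is T. ✗
2: □p is F. ✓
3: □p is F. ✓
4: □p is F. ✓
5: □p is F. ✓
6: □p is F. ✓
7: □p is F. ✓
Satisfying worlds: {2, 3, 4, 5, 6, 7}.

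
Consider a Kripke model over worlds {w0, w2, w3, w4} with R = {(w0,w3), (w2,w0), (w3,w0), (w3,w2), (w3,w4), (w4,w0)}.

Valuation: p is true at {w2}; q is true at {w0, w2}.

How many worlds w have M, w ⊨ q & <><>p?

w0: q is T, <><>p is T. ✓
w2: q is T, <><>p is F. ✗
w3: q is F, <><>p is F. ✗
w4: q is F, <><>p is F. ✗
Satisfying worlds: {w0}.

1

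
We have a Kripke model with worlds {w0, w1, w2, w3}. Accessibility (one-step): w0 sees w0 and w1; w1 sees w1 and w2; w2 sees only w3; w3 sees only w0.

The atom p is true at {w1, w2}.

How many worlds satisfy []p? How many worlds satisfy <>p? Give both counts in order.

For []p:
w0: successors {w0, w1}; p there: w0:F, w1:T. ✗
w1: successors {w1, w2}; p there: w1:T, w2:T. ✓
w2: successors {w3}; p there: w3:F. ✗
w3: successors {w0}; p there: w0:F. ✗
— 1 world.
For <>p:
w0: successors {w0, w1}; p there: w0:F, w1:T. ✓
w1: successors {w1, w2}; p there: w1:T, w2:T. ✓
w2: successors {w3}; p there: w3:F. ✗
w3: successors {w0}; p there: w0:F. ✗
— 2 worlds.

1 and 2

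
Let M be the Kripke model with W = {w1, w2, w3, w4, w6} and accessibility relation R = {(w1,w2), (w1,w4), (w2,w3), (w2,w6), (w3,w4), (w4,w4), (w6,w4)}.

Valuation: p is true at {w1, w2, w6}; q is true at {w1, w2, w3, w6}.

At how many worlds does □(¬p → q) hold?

w1: successors {w2, w4}; ¬p → q there: w2:T, w4:F. ✗
w2: successors {w3, w6}; ¬p → q there: w3:T, w6:T. ✓
w3: successors {w4}; ¬p → q there: w4:F. ✗
w4: successors {w4}; ¬p → q there: w4:F. ✗
w6: successors {w4}; ¬p → q there: w4:F. ✗
Satisfying worlds: {w2}.

1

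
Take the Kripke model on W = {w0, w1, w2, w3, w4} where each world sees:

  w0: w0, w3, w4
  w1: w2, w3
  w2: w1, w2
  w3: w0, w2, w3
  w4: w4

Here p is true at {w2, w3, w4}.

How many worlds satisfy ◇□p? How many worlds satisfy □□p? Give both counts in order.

3 and 1

For ◇□p:
w0: successors {w0, w3, w4}; □p there: w0:F, w3:F, w4:T. ✓
w1: successors {w2, w3}; □p there: w2:F, w3:F. ✗
w2: successors {w1, w2}; □p there: w1:T, w2:F. ✓
w3: successors {w0, w2, w3}; □p there: w0:F, w2:F, w3:F. ✗
w4: successors {w4}; □p there: w4:T. ✓
— 3 worlds.
For □□p:
w0: successors {w0, w3, w4}; □p there: w0:F, w3:F, w4:T. ✗
w1: successors {w2, w3}; □p there: w2:F, w3:F. ✗
w2: successors {w1, w2}; □p there: w1:T, w2:F. ✗
w3: successors {w0, w2, w3}; □p there: w0:F, w2:F, w3:F. ✗
w4: successors {w4}; □p there: w4:T. ✓
— 1 world.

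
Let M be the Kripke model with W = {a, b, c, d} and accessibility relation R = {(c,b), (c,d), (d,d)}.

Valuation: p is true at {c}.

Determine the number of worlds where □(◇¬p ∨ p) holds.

a: no successors, so □(◇¬p ∨ p) holds vacuously. ✓
b: no successors, so □(◇¬p ∨ p) holds vacuously. ✓
c: successors {b, d}; ◇¬p ∨ p there: b:F, d:T. ✗
d: successors {d}; ◇¬p ∨ p there: d:T. ✓
Satisfying worlds: {a, b, d}.

3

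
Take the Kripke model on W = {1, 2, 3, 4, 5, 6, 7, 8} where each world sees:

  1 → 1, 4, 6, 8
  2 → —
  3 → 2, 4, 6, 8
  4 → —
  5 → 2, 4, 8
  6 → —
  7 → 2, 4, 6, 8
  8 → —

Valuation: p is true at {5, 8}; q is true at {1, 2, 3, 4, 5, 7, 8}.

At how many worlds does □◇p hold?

4

1: successors {1, 4, 6, 8}; ◇p there: 1:T, 4:F, 6:F, 8:F. ✗
2: no successors, so □◇p holds vacuously. ✓
3: successors {2, 4, 6, 8}; ◇p there: 2:F, 4:F, 6:F, 8:F. ✗
4: no successors, so □◇p holds vacuously. ✓
5: successors {2, 4, 8}; ◇p there: 2:F, 4:F, 8:F. ✗
6: no successors, so □◇p holds vacuously. ✓
7: successors {2, 4, 6, 8}; ◇p there: 2:F, 4:F, 6:F, 8:F. ✗
8: no successors, so □◇p holds vacuously. ✓
Satisfying worlds: {2, 4, 6, 8}.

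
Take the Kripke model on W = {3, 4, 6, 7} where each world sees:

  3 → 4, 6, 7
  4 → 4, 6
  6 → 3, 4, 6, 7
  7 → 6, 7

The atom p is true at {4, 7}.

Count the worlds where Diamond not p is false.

0

3: successors {4, 6, 7}; not p there: 4:F, 6:T, 7:F. ✓
4: successors {4, 6}; not p there: 4:F, 6:T. ✓
6: successors {3, 4, 6, 7}; not p there: 3:T, 4:F, 6:T, 7:F. ✓
7: successors {6, 7}; not p there: 6:T, 7:F. ✓
Satisfying worlds: {3, 4, 6, 7}.
So Diamond not p fails at the other 0 worlds.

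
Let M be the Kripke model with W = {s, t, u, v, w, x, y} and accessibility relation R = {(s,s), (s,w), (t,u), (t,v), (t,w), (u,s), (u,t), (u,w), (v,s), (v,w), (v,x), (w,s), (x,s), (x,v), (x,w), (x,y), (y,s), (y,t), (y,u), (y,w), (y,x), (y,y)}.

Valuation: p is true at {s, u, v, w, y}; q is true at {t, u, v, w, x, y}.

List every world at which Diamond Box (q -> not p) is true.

s: successors {s, w}; Box (q -> not p) there: s:F, w:T. ✓
t: successors {u, v, w}; Box (q -> not p) there: u:F, v:F, w:T. ✓
u: successors {s, t, w}; Box (q -> not p) there: s:F, t:F, w:T. ✓
v: successors {s, w, x}; Box (q -> not p) there: s:F, w:T, x:F. ✓
w: successors {s}; Box (q -> not p) there: s:F. ✗
x: successors {s, v, w, y}; Box (q -> not p) there: s:F, v:F, w:T, y:F. ✓
y: successors {s, t, u, w, x, y}; Box (q -> not p) there: s:F, t:F, u:F, w:T, x:F, y:F. ✓

{s, t, u, v, x, y}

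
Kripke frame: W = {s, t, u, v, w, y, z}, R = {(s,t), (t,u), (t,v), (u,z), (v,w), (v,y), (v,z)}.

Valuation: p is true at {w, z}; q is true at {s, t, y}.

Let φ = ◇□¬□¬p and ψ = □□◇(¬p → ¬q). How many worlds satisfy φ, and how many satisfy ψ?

3 and 6

For ◇□¬□¬p:
s: successors {t}; □¬□¬p there: t:T. ✓
t: successors {u, v}; □¬□¬p there: u:F, v:F. ✗
u: successors {z}; □¬□¬p there: z:T. ✓
v: successors {w, y, z}; □¬□¬p there: w:T, y:T, z:T. ✓
w: no successors, so ◇□¬□¬p fails. ✗
y: no successors, so ◇□¬□¬p fails. ✗
z: no successors, so ◇□¬□¬p fails. ✗
— 3 worlds.
For □□◇(¬p → ¬q):
s: successors {t}; □◇(¬p → ¬q) there: t:T. ✓
t: successors {u, v}; □◇(¬p → ¬q) there: u:F, v:F. ✗
u: successors {z}; □◇(¬p → ¬q) there: z:T. ✓
v: successors {w, y, z}; □◇(¬p → ¬q) there: w:T, y:T, z:T. ✓
w: no successors, so □□◇(¬p → ¬q) holds vacuously. ✓
y: no successors, so □□◇(¬p → ¬q) holds vacuously. ✓
z: no successors, so □□◇(¬p → ¬q) holds vacuously. ✓
— 6 worlds.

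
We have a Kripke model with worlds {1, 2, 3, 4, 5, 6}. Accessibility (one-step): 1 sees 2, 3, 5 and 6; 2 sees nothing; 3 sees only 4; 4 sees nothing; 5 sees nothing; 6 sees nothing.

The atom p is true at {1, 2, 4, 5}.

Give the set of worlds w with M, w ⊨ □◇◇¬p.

1: successors {2, 3, 5, 6}; ◇◇¬p there: 2:F, 3:F, 5:F, 6:F. ✗
2: no successors, so □◇◇¬p holds vacuously. ✓
3: successors {4}; ◇◇¬p there: 4:F. ✗
4: no successors, so □◇◇¬p holds vacuously. ✓
5: no successors, so □◇◇¬p holds vacuously. ✓
6: no successors, so □◇◇¬p holds vacuously. ✓

{2, 4, 5, 6}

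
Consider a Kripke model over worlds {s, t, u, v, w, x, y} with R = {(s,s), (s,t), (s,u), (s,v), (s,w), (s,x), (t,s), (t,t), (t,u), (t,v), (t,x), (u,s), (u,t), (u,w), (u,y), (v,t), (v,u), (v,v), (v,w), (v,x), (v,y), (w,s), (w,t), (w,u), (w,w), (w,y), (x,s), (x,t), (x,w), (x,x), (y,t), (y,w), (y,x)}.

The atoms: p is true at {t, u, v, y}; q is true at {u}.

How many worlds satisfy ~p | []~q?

s: ~p is T, []~q is F. ✓
t: ~p is F, []~q is F. ✗
u: ~p is F, []~q is T. ✓
v: ~p is F, []~q is F. ✗
w: ~p is T, []~q is F. ✓
x: ~p is T, []~q is T. ✓
y: ~p is F, []~q is T. ✓
Satisfying worlds: {s, u, w, x, y}.

5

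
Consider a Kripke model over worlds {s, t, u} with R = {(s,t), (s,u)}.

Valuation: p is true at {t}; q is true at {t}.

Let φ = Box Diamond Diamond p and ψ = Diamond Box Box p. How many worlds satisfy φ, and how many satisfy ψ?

For Box Diamond Diamond p:
s: successors {t, u}; Diamond Diamond p there: t:F, u:F. ✗
t: no successors, so Box Diamond Diamond p holds vacuously. ✓
u: no successors, so Box Diamond Diamond p holds vacuously. ✓
— 2 worlds.
For Diamond Box Box p:
s: successors {t, u}; Box Box p there: t:T, u:T. ✓
t: no successors, so Diamond Box Box p fails. ✗
u: no successors, so Diamond Box Box p fails. ✗
— 1 world.

2 and 1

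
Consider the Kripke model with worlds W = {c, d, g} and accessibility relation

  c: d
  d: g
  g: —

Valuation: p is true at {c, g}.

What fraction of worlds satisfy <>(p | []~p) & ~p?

1/3

c: <>(p | []~p) is F, ~p is F. ✗
d: <>(p | []~p) is T, ~p is T. ✓
g: <>(p | []~p) is F, ~p is F. ✗
That's 1 of 3 worlds, so 1/3.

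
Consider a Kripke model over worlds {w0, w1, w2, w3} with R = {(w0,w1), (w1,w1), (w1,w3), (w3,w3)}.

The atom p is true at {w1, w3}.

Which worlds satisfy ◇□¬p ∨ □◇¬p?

w0: ◇□¬p is F, □◇¬p is F. ✗
w1: ◇□¬p is F, □◇¬p is F. ✗
w2: ◇□¬p is F, □◇¬p is T. ✓
w3: ◇□¬p is F, □◇¬p is F. ✗

{w2}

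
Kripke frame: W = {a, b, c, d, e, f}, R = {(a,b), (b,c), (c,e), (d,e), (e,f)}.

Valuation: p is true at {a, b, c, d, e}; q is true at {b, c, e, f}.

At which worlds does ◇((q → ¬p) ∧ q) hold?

a: successors {b}; (q → ¬p) ∧ q there: b:F. ✗
b: successors {c}; (q → ¬p) ∧ q there: c:F. ✗
c: successors {e}; (q → ¬p) ∧ q there: e:F. ✗
d: successors {e}; (q → ¬p) ∧ q there: e:F. ✗
e: successors {f}; (q → ¬p) ∧ q there: f:T. ✓
f: no successors, so ◇((q → ¬p) ∧ q) fails. ✗

{e}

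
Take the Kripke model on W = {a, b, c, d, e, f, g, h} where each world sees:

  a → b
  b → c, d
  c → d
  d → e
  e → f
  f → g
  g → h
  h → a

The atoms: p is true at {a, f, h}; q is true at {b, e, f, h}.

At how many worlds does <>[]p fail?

a: successors {b}; []p there: b:F. ✗
b: successors {c, d}; []p there: c:F, d:F. ✗
c: successors {d}; []p there: d:F. ✗
d: successors {e}; []p there: e:T. ✓
e: successors {f}; []p there: f:F. ✗
f: successors {g}; []p there: g:T. ✓
g: successors {h}; []p there: h:T. ✓
h: successors {a}; []p there: a:F. ✗
Satisfying worlds: {d, f, g}.
So <>[]p fails at the other 5 worlds.

5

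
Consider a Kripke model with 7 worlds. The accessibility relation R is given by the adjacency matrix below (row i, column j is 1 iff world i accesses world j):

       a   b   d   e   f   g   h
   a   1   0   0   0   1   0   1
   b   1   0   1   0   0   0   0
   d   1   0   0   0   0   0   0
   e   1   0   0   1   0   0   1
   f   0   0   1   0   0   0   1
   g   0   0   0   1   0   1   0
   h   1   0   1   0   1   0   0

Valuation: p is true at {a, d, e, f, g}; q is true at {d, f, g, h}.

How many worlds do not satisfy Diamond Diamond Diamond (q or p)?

a: successors {a, f, h}; Diamond Diamond (q or p) there: a:T, f:T, h:T. ✓
b: successors {a, d}; Diamond Diamond (q or p) there: a:T, d:T. ✓
d: successors {a}; Diamond Diamond (q or p) there: a:T. ✓
e: successors {a, e, h}; Diamond Diamond (q or p) there: a:T, e:T, h:T. ✓
f: successors {d, h}; Diamond Diamond (q or p) there: d:T, h:T. ✓
g: successors {e, g}; Diamond Diamond (q or p) there: e:T, g:T. ✓
h: successors {a, d, f}; Diamond Diamond (q or p) there: a:T, d:T, f:T. ✓
Satisfying worlds: {a, b, d, e, f, g, h}.
So Diamond Diamond Diamond (q or p) fails at the other 0 worlds.

0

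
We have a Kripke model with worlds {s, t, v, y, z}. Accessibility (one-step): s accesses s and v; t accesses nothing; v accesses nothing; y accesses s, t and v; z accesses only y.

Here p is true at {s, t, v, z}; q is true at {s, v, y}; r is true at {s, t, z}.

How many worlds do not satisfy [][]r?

3

s: successors {s, v}; []r there: s:F, v:T. ✗
t: no successors, so [][]r holds vacuously. ✓
v: no successors, so [][]r holds vacuously. ✓
y: successors {s, t, v}; []r there: s:F, t:T, v:T. ✗
z: successors {y}; []r there: y:F. ✗
Satisfying worlds: {t, v}.
So [][]r fails at the other 3 worlds.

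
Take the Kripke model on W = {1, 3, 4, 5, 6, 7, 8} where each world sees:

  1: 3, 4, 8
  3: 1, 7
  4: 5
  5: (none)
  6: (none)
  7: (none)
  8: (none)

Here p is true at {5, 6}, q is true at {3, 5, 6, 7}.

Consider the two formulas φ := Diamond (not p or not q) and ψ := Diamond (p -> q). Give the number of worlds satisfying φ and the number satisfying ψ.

For Diamond (not p or not q):
1: successors {3, 4, 8}; not p or not q there: 3:T, 4:T, 8:T. ✓
3: successors {1, 7}; not p or not q there: 1:T, 7:T. ✓
4: successors {5}; not p or not q there: 5:F. ✗
5: no successors, so Diamond (not p or not q) fails. ✗
6: no successors, so Diamond (not p or not q) fails. ✗
7: no successors, so Diamond (not p or not q) fails. ✗
8: no successors, so Diamond (not p or not q) fails. ✗
— 2 worlds.
For Diamond (p -> q):
1: successors {3, 4, 8}; p -> q there: 3:T, 4:T, 8:T. ✓
3: successors {1, 7}; p -> q there: 1:T, 7:T. ✓
4: successors {5}; p -> q there: 5:T. ✓
5: no successors, so Diamond (p -> q) fails. ✗
6: no successors, so Diamond (p -> q) fails. ✗
7: no successors, so Diamond (p -> q) fails. ✗
8: no successors, so Diamond (p -> q) fails. ✗
— 3 worlds.

2 and 3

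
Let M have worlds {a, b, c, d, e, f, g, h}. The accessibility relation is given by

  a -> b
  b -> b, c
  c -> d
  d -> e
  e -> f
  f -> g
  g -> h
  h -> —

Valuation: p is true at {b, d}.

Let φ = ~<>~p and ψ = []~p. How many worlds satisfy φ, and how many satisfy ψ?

3 and 5

For ~<>~p:
a: <>~p is F. ✓
b: <>~p is T. ✗
c: <>~p is F. ✓
d: <>~p is T. ✗
e: <>~p is T. ✗
f: <>~p is T. ✗
g: <>~p is T. ✗
h: <>~p is F. ✓
— 3 worlds.
For []~p:
a: successors {b}; ~p there: b:F. ✗
b: successors {b, c}; ~p there: b:F, c:T. ✗
c: successors {d}; ~p there: d:F. ✗
d: successors {e}; ~p there: e:T. ✓
e: successors {f}; ~p there: f:T. ✓
f: successors {g}; ~p there: g:T. ✓
g: successors {h}; ~p there: h:T. ✓
h: no successors, so []~p holds vacuously. ✓
— 5 worlds.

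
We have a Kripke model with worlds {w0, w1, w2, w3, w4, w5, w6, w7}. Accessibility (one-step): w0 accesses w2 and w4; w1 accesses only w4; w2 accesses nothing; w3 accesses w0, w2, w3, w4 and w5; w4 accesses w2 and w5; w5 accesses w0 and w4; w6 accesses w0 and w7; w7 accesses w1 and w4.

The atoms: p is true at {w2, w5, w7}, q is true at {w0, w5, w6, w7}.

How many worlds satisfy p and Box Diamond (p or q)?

2

w0: p is F, Box Diamond (p or q) is F. ✗
w1: p is F, Box Diamond (p or q) is T. ✗
w2: p is T, Box Diamond (p or q) is T. ✓
w3: p is F, Box Diamond (p or q) is F. ✗
w4: p is F, Box Diamond (p or q) is F. ✗
w5: p is T, Box Diamond (p or q) is T. ✓
w6: p is F, Box Diamond (p or q) is F. ✗
w7: p is T, Box Diamond (p or q) is F. ✗
Satisfying worlds: {w2, w5}.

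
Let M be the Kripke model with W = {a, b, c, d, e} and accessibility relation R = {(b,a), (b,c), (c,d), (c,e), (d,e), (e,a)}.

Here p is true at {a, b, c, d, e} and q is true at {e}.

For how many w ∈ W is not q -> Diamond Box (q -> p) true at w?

a: not q is T, Diamond Box (q -> p) is F. ✗
b: not q is T, Diamond Box (q -> p) is T. ✓
c: not q is T, Diamond Box (q -> p) is T. ✓
d: not q is T, Diamond Box (q -> p) is T. ✓
e: not q is F, Diamond Box (q -> p) is T. ✓
Satisfying worlds: {b, c, d, e}.

4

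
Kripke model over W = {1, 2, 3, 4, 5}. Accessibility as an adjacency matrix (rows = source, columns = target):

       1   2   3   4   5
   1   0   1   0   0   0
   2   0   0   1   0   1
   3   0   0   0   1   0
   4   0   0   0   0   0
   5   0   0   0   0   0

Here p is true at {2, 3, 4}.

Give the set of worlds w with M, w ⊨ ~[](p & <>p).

{2, 3}

1: [](p & <>p) is T. ✗
2: [](p & <>p) is F. ✓
3: [](p & <>p) is F. ✓
4: [](p & <>p) is T. ✗
5: [](p & <>p) is T. ✗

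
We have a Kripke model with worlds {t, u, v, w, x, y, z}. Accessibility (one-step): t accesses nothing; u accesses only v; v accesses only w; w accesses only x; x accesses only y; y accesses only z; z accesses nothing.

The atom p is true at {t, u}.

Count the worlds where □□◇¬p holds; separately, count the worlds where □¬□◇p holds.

6 and 6

For □□◇¬p:
t: no successors, so □□◇¬p holds vacuously. ✓
u: successors {v}; □◇¬p there: v:T. ✓
v: successors {w}; □◇¬p there: w:T. ✓
w: successors {x}; □◇¬p there: x:T. ✓
x: successors {y}; □◇¬p there: y:F. ✗
y: successors {z}; □◇¬p there: z:T. ✓
z: no successors, so □□◇¬p holds vacuously. ✓
— 6 worlds.
For □¬□◇p:
t: no successors, so □¬□◇p holds vacuously. ✓
u: successors {v}; ¬□◇p there: v:T. ✓
v: successors {w}; ¬□◇p there: w:T. ✓
w: successors {x}; ¬□◇p there: x:T. ✓
x: successors {y}; ¬□◇p there: y:T. ✓
y: successors {z}; ¬□◇p there: z:F. ✗
z: no successors, so □¬□◇p holds vacuously. ✓
— 6 worlds.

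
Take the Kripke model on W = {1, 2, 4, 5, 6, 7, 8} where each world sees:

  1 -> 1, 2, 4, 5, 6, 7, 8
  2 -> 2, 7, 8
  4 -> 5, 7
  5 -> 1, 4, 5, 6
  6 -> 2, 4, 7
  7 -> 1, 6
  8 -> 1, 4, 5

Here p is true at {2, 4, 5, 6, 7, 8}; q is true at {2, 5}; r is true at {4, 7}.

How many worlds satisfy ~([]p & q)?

6

1: []p & q is F. ✓
2: []p & q is T. ✗
4: []p & q is F. ✓
5: []p & q is F. ✓
6: []p & q is F. ✓
7: []p & q is F. ✓
8: []p & q is F. ✓
Satisfying worlds: {1, 4, 5, 6, 7, 8}.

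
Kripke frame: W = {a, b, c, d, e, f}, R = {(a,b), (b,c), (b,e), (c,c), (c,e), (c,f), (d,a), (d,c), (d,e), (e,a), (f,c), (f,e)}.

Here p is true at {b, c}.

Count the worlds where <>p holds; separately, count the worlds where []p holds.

5 and 1

For <>p:
a: successors {b}; p there: b:T. ✓
b: successors {c, e}; p there: c:T, e:F. ✓
c: successors {c, e, f}; p there: c:T, e:F, f:F. ✓
d: successors {a, c, e}; p there: a:F, c:T, e:F. ✓
e: successors {a}; p there: a:F. ✗
f: successors {c, e}; p there: c:T, e:F. ✓
— 5 worlds.
For []p:
a: successors {b}; p there: b:T. ✓
b: successors {c, e}; p there: c:T, e:F. ✗
c: successors {c, e, f}; p there: c:T, e:F, f:F. ✗
d: successors {a, c, e}; p there: a:F, c:T, e:F. ✗
e: successors {a}; p there: a:F. ✗
f: successors {c, e}; p there: c:T, e:F. ✗
— 1 world.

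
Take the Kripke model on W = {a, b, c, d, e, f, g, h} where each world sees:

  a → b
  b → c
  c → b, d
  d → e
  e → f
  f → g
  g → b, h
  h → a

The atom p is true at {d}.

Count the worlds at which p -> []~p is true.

a: p is F, []~p is T. ✓
b: p is F, []~p is T. ✓
c: p is F, []~p is F. ✓
d: p is T, []~p is T. ✓
e: p is F, []~p is T. ✓
f: p is F, []~p is T. ✓
g: p is F, []~p is T. ✓
h: p is F, []~p is T. ✓
Satisfying worlds: {a, b, c, d, e, f, g, h}.

8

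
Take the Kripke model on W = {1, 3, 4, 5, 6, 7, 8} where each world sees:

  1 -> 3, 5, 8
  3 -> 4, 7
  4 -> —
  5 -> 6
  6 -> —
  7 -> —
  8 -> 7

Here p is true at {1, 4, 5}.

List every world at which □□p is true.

{3, 4, 5, 6, 7, 8}

1: successors {3, 5, 8}; □p there: 3:F, 5:F, 8:F. ✗
3: successors {4, 7}; □p there: 4:T, 7:T. ✓
4: no successors, so □□p holds vacuously. ✓
5: successors {6}; □p there: 6:T. ✓
6: no successors, so □□p holds vacuously. ✓
7: no successors, so □□p holds vacuously. ✓
8: successors {7}; □p there: 7:T. ✓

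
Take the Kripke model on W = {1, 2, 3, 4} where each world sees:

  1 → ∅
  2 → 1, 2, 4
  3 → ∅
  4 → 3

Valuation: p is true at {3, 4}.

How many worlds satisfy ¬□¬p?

2

1: □¬p is T. ✗
2: □¬p is F. ✓
3: □¬p is T. ✗
4: □¬p is F. ✓
Satisfying worlds: {2, 4}.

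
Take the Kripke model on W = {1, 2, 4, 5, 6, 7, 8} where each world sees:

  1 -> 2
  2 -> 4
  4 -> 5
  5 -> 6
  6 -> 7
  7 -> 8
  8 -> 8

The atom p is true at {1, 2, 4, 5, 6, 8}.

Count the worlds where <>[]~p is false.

6

1: successors {2}; []~p there: 2:F. ✗
2: successors {4}; []~p there: 4:F. ✗
4: successors {5}; []~p there: 5:F. ✗
5: successors {6}; []~p there: 6:T. ✓
6: successors {7}; []~p there: 7:F. ✗
7: successors {8}; []~p there: 8:F. ✗
8: successors {8}; []~p there: 8:F. ✗
Satisfying worlds: {5}.
So <>[]~p fails at the other 6 worlds.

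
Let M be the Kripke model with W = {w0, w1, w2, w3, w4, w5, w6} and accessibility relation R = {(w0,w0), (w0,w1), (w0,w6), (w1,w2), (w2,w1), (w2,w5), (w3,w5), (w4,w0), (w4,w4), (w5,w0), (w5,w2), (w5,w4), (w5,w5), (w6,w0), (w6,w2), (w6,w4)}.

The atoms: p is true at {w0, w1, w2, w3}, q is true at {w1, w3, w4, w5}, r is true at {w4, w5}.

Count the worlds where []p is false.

w0: successors {w0, w1, w6}; p there: w0:T, w1:T, w6:F. ✗
w1: successors {w2}; p there: w2:T. ✓
w2: successors {w1, w5}; p there: w1:T, w5:F. ✗
w3: successors {w5}; p there: w5:F. ✗
w4: successors {w0, w4}; p there: w0:T, w4:F. ✗
w5: successors {w0, w2, w4, w5}; p there: w0:T, w2:T, w4:F, w5:F. ✗
w6: successors {w0, w2, w4}; p there: w0:T, w2:T, w4:F. ✗
Satisfying worlds: {w1}.
So []p fails at the other 6 worlds.

6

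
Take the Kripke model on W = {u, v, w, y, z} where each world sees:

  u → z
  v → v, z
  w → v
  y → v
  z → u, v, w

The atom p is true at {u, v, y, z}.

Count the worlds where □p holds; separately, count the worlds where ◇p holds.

For □p:
u: successors {z}; p there: z:T. ✓
v: successors {v, z}; p there: v:T, z:T. ✓
w: successors {v}; p there: v:T. ✓
y: successors {v}; p there: v:T. ✓
z: successors {u, v, w}; p there: u:T, v:T, w:F. ✗
— 4 worlds.
For ◇p:
u: successors {z}; p there: z:T. ✓
v: successors {v, z}; p there: v:T, z:T. ✓
w: successors {v}; p there: v:T. ✓
y: successors {v}; p there: v:T. ✓
z: successors {u, v, w}; p there: u:T, v:T, w:F. ✓
— 5 worlds.

4 and 5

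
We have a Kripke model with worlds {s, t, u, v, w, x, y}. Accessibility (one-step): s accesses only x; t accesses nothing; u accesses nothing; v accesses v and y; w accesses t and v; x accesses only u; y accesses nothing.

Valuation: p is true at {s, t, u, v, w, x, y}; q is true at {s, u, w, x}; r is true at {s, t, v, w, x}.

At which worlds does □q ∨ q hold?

s: □q is T, q is T. ✓
t: □q is T, q is F. ✓
u: □q is T, q is T. ✓
v: □q is F, q is F. ✗
w: □q is F, q is T. ✓
x: □q is T, q is T. ✓
y: □q is T, q is F. ✓

{s, t, u, w, x, y}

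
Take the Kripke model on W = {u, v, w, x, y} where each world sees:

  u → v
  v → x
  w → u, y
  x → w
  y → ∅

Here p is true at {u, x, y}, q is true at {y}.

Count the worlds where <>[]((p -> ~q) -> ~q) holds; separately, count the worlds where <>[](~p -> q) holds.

For <>[]((p -> ~q) -> ~q):
u: successors {v}; []((p -> ~q) -> ~q) there: v:T. ✓
v: successors {x}; []((p -> ~q) -> ~q) there: x:T. ✓
w: successors {u, y}; []((p -> ~q) -> ~q) there: u:T, y:T. ✓
x: successors {w}; []((p -> ~q) -> ~q) there: w:T. ✓
y: no successors, so <>[]((p -> ~q) -> ~q) fails. ✗
— 4 worlds.
For <>[](~p -> q):
u: successors {v}; [](~p -> q) there: v:T. ✓
v: successors {x}; [](~p -> q) there: x:F. ✗
w: successors {u, y}; [](~p -> q) there: u:F, y:T. ✓
x: successors {w}; [](~p -> q) there: w:T. ✓
y: no successors, so <>[](~p -> q) fails. ✗
— 3 worlds.

4 and 3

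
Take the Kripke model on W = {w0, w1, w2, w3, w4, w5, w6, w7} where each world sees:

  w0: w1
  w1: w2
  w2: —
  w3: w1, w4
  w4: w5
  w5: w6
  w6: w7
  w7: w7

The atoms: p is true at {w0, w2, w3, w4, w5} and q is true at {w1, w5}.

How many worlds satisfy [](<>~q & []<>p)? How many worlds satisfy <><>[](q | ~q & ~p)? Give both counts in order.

1 and 6

For [](<>~q & []<>p):
w0: successors {w1}; <>~q & []<>p there: w1:F. ✗
w1: successors {w2}; <>~q & []<>p there: w2:F. ✗
w2: no successors, so [](<>~q & []<>p) holds vacuously. ✓
w3: successors {w1, w4}; <>~q & []<>p there: w1:F, w4:F. ✗
w4: successors {w5}; <>~q & []<>p there: w5:F. ✗
w5: successors {w6}; <>~q & []<>p there: w6:F. ✗
w6: successors {w7}; <>~q & []<>p there: w7:F. ✗
w7: successors {w7}; <>~q & []<>p there: w7:F. ✗
— 1 world.
For <><>[](q | ~q & ~p):
w0: successors {w1}; <>[](q | ~q & ~p) there: w1:T. ✓
w1: successors {w2}; <>[](q | ~q & ~p) there: w2:F. ✗
w2: no successors, so <><>[](q | ~q & ~p) fails. ✗
w3: successors {w1, w4}; <>[](q | ~q & ~p) there: w1:T, w4:T. ✓
w4: successors {w5}; <>[](q | ~q & ~p) there: w5:T. ✓
w5: successors {w6}; <>[](q | ~q & ~p) there: w6:T. ✓
w6: successors {w7}; <>[](q | ~q & ~p) there: w7:T. ✓
w7: successors {w7}; <>[](q | ~q & ~p) there: w7:T. ✓
— 6 worlds.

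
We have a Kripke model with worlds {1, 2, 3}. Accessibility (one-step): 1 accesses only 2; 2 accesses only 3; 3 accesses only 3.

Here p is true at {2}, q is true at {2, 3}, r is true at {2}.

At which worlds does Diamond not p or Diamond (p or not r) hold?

1: Diamond not p is F, Diamond (p or not r) is T. ✓
2: Diamond not p is T, Diamond (p or not r) is T. ✓
3: Diamond not p is T, Diamond (p or not r) is T. ✓

{1, 2, 3}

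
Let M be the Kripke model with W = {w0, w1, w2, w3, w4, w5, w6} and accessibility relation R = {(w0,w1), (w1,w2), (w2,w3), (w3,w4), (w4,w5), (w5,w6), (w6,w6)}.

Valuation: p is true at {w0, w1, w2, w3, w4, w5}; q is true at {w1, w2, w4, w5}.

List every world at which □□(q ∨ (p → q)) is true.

{w0, w2, w3, w4, w5, w6}

w0: successors {w1}; □(q ∨ (p → q)) there: w1:T. ✓
w1: successors {w2}; □(q ∨ (p → q)) there: w2:F. ✗
w2: successors {w3}; □(q ∨ (p → q)) there: w3:T. ✓
w3: successors {w4}; □(q ∨ (p → q)) there: w4:T. ✓
w4: successors {w5}; □(q ∨ (p → q)) there: w5:T. ✓
w5: successors {w6}; □(q ∨ (p → q)) there: w6:T. ✓
w6: successors {w6}; □(q ∨ (p → q)) there: w6:T. ✓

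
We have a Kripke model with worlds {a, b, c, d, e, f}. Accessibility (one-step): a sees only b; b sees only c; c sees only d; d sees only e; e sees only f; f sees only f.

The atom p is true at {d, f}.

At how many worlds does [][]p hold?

4

a: successors {b}; []p there: b:F. ✗
b: successors {c}; []p there: c:T. ✓
c: successors {d}; []p there: d:F. ✗
d: successors {e}; []p there: e:T. ✓
e: successors {f}; []p there: f:T. ✓
f: successors {f}; []p there: f:T. ✓
Satisfying worlds: {b, d, e, f}.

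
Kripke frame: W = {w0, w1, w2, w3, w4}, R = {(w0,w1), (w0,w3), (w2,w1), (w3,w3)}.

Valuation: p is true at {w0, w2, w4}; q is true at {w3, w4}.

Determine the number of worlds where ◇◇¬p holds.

w0: successors {w1, w3}; ◇¬p there: w1:F, w3:T. ✓
w1: no successors, so ◇◇¬p fails. ✗
w2: successors {w1}; ◇¬p there: w1:F. ✗
w3: successors {w3}; ◇¬p there: w3:T. ✓
w4: no successors, so ◇◇¬p fails. ✗
Satisfying worlds: {w0, w3}.

2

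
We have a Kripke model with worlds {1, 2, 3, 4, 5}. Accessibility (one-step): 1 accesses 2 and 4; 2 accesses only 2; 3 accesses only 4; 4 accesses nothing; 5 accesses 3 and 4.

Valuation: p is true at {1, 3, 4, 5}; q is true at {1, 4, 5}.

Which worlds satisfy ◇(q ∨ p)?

{1, 3, 5}

1: successors {2, 4}; q ∨ p there: 2:F, 4:T. ✓
2: successors {2}; q ∨ p there: 2:F. ✗
3: successors {4}; q ∨ p there: 4:T. ✓
4: no successors, so ◇(q ∨ p) fails. ✗
5: successors {3, 4}; q ∨ p there: 3:T, 4:T. ✓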